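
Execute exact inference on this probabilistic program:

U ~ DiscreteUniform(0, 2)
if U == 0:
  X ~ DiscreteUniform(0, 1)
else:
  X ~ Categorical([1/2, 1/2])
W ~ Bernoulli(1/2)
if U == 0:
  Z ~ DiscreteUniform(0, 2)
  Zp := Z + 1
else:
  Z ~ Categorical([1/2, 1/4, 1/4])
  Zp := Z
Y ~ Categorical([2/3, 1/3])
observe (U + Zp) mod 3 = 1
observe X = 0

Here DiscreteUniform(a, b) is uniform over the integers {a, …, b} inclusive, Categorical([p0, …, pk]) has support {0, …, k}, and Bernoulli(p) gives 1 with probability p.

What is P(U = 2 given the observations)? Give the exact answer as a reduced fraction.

P(U = 2 | obs) = 3/13

Enumerate traces; 12 have nonzero weight after conditioning:
  (U=0, X=0, W=0, Z=0, Y=0) weight 1/54
  (U=0, X=0, W=0, Z=0, Y=1) weight 1/108
  (U=0, X=0, W=1, Z=0, Y=0) weight 1/54
  (U=0, X=0, W=1, Z=0, Y=1) weight 1/108
  (U=1, X=0, W=0, Z=0, Y=0) weight 1/36
  (U=1, X=0, W=0, Z=0, Y=1) weight 1/72
  (U=1, X=0, W=1, Z=0, Y=0) weight 1/36
  (U=1, X=0, W=1, Z=0, Y=1) weight 1/72
  (U=2, X=0, W=0, Z=2, Y=0) weight 1/72
  … 3 more
Group by U:
  weight(U=0) = 1/18
  weight(U=1) = 1/12
  weight(U=2) = 1/24
Total weight = 1/18 + 1/12 + 1/24 = 13/72
P(U=0 | obs) = 1/18 / 13/72 = 4/13
P(U=1 | obs) = 1/12 / 13/72 = 6/13
P(U=2 | obs) = 1/24 / 13/72 = 3/13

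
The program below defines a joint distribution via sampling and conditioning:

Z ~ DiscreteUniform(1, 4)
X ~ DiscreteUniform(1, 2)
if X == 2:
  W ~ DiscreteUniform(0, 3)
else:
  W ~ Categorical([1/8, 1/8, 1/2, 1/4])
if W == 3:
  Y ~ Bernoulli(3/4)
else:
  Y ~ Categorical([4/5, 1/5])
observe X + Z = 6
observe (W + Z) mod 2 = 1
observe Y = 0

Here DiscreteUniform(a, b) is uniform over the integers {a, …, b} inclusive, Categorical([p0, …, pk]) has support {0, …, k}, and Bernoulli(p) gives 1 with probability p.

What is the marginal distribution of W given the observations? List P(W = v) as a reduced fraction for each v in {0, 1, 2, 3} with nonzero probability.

P(W=1) = 16/21, P(W=3) = 5/21

Enumerate traces; 2 have nonzero weight after conditioning:
  (Z=4, X=2, W=1, Y=0) weight 1/40
  (Z=4, X=2, W=3, Y=0) weight 1/128
Group by W:
  weight(W=1) = 1/40
  weight(W=3) = 1/128
Total weight = 1/40 + 1/128 = 21/640
P(W=1 | obs) = 1/40 / 21/640 = 16/21
P(W=3 | obs) = 1/128 / 21/640 = 5/21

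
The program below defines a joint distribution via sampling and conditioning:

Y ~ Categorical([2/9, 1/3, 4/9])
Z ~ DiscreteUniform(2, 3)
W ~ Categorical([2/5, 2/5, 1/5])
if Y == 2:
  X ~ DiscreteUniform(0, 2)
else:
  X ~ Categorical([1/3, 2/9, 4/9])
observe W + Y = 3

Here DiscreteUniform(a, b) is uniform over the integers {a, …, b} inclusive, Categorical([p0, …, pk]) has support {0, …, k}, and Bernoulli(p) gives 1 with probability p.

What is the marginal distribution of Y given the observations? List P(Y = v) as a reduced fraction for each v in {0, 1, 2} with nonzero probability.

Enumerate traces; 12 have nonzero weight after conditioning:
  (Y=1, Z=2, W=2, X=0) weight 1/90
  (Y=1, Z=2, W=2, X=1) weight 1/135
  (Y=1, Z=2, W=2, X=2) weight 2/135
  (Y=1, Z=3, W=2, X=0) weight 1/90
  (Y=1, Z=3, W=2, X=1) weight 1/135
  (Y=1, Z=3, W=2, X=2) weight 2/135
  (Y=2, Z=2, W=1, X=0) weight 4/135
  (Y=2, Z=2, W=1, X=1) weight 4/135
  … 4 more
Group by Y:
  weight(Y=1) = 1/15
  weight(Y=2) = 8/45
Total weight = 1/15 + 8/45 = 11/45
P(Y=1 | obs) = 1/15 / 11/45 = 3/11
P(Y=2 | obs) = 8/45 / 11/45 = 8/11

P(Y=1) = 3/11, P(Y=2) = 8/11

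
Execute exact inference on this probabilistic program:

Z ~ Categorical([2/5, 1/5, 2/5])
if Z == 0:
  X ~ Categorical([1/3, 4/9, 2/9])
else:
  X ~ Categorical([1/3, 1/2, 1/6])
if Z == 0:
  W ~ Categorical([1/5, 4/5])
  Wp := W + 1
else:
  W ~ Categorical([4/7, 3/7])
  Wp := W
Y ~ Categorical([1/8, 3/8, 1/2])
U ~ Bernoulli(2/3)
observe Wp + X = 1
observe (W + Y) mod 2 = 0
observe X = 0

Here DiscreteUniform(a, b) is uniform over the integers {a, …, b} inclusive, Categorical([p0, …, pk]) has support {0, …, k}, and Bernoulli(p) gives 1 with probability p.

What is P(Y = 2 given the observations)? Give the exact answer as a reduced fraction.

P(Y = 2 | obs) = 56/205

Enumerate traces; 8 have nonzero weight after conditioning:
  (Z=0, X=0, W=0, Y=0, U=0) weight 1/900
  (Z=0, X=0, W=0, Y=0, U=1) weight 1/450
  (Z=0, X=0, W=0, Y=2, U=0) weight 1/225
  (Z=0, X=0, W=0, Y=2, U=1) weight 2/225
  (Z=1, X=0, W=1, Y=1, U=0) weight 1/280
  (Z=1, X=0, W=1, Y=1, U=1) weight 1/140
  (Z=2, X=0, W=1, Y=1, U=0) weight 1/140
  (Z=2, X=0, W=1, Y=1, U=1) weight 1/70
Group by Y:
  weight(Y=0) = 1/300
  weight(Y=1) = 9/280
  weight(Y=2) = 1/75
Total weight = 1/300 + 9/280 + 1/75 = 41/840
P(Y=0 | obs) = 1/300 / 41/840 = 14/205
P(Y=1 | obs) = 9/280 / 41/840 = 27/41
P(Y=2 | obs) = 1/75 / 41/840 = 56/205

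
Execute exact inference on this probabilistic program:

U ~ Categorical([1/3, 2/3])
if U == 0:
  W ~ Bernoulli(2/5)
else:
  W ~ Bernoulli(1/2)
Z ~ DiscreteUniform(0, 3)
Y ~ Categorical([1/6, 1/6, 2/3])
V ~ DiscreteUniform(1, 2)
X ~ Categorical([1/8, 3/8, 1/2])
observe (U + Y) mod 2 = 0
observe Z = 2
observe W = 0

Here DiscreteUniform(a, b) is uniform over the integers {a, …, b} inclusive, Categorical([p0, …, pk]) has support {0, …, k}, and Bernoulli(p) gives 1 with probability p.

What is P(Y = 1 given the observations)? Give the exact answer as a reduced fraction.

Enumerate traces; 18 have nonzero weight after conditioning:
  (U=0, W=0, Z=2, Y=0, V=1, X=0) weight 1/1920
  (U=0, W=0, Z=2, Y=0, V=1, X=1) weight 1/640
  (U=0, W=0, Z=2, Y=0, V=1, X=2) weight 1/480
  (U=0, W=0, Z=2, Y=0, V=2, X=0) weight 1/1920
  (U=0, W=0, Z=2, Y=0, V=2, X=1) weight 1/640
  (U=0, W=0, Z=2, Y=0, V=2, X=2) weight 1/480
  (U=0, W=0, Z=2, Y=2, V=1, X=0) weight 1/480
  (U=0, W=0, Z=2, Y=2, V=1, X=1) weight 1/160
  (U=1, W=0, Z=2, Y=1, V=1, X=0) weight 1/1152
  … 9 more
Group by Y:
  weight(Y=0) = 1/120
  weight(Y=1) = 1/72
  weight(Y=2) = 1/30
Total weight = 1/120 + 1/72 + 1/30 = 1/18
P(Y=0 | obs) = 1/120 / 1/18 = 3/20
P(Y=1 | obs) = 1/72 / 1/18 = 1/4
P(Y=2 | obs) = 1/30 / 1/18 = 3/5

P(Y = 1 | obs) = 1/4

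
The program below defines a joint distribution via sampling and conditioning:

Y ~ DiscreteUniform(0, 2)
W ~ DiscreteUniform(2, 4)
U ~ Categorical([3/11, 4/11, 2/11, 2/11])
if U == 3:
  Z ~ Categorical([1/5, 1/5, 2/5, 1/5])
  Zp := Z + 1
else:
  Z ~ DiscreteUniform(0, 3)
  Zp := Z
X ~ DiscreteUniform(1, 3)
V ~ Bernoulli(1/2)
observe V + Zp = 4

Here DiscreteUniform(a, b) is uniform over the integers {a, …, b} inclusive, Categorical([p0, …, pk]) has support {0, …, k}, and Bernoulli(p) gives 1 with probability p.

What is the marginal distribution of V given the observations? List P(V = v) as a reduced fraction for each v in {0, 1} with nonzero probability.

Enumerate traces; 135 have nonzero weight after conditioning:
  (Y=0, W=2, U=0, Z=3, X=1, V=1) weight 1/792
  (Y=0, W=2, U=0, Z=3, X=2, V=1) weight 1/792
  (Y=0, W=2, U=0, Z=3, X=3, V=1) weight 1/792
  (Y=0, W=2, U=1, Z=3, X=1, V=1) weight 1/594
  (Y=0, W=2, U=1, Z=3, X=2, V=1) weight 1/594
  (Y=0, W=2, U=1, Z=3, X=3, V=1) weight 1/594
  (Y=0, W=2, U=2, Z=3, X=1, V=1) weight 1/1188
  (Y=0, W=2, U=2, Z=3, X=2, V=1) weight 1/1188
  (Y=0, W=2, U=3, Z=3, X=1, V=0) weight 1/1485
  … 126 more
Group by V:
  weight(V=0) = 1/55
  weight(V=1) = 61/440
Total weight = 1/55 + 61/440 = 69/440
P(V=0 | obs) = 1/55 / 69/440 = 8/69
P(V=1 | obs) = 61/440 / 69/440 = 61/69

P(V=0) = 8/69, P(V=1) = 61/69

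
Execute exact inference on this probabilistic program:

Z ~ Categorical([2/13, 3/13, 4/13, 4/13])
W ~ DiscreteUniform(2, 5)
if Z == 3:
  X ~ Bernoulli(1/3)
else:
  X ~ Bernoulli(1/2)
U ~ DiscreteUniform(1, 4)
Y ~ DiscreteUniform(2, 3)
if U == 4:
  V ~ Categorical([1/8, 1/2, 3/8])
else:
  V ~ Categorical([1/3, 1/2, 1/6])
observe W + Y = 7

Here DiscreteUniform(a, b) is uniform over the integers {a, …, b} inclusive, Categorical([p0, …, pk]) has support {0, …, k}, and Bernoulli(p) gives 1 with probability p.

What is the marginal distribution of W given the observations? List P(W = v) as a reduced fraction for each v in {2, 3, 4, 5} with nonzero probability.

P(W=4) = 1/2, P(W=5) = 1/2

Enumerate traces; 192 have nonzero weight after conditioning:
  (Z=0, W=4, X=0, U=1, Y=3, V=0) weight 1/1248
  (Z=0, W=4, X=0, U=1, Y=3, V=1) weight 1/832
  (Z=0, W=4, X=0, U=1, Y=3, V=2) weight 1/2496
  (Z=0, W=4, X=0, U=2, Y=3, V=0) weight 1/1248
  (Z=0, W=4, X=0, U=2, Y=3, V=1) weight 1/832
  (Z=0, W=4, X=0, U=2, Y=3, V=2) weight 1/2496
  (Z=0, W=4, X=0, U=3, Y=3, V=0) weight 1/1248
  (Z=0, W=4, X=0, U=3, Y=3, V=1) weight 1/832
  (Z=0, W=5, X=0, U=1, Y=2, V=0) weight 1/1248
  … 183 more
Group by W:
  weight(W=4) = 1/8
  weight(W=5) = 1/8
Total weight = 1/8 + 1/8 = 1/4
P(W=4 | obs) = 1/8 / 1/4 = 1/2
P(W=5 | obs) = 1/8 / 1/4 = 1/2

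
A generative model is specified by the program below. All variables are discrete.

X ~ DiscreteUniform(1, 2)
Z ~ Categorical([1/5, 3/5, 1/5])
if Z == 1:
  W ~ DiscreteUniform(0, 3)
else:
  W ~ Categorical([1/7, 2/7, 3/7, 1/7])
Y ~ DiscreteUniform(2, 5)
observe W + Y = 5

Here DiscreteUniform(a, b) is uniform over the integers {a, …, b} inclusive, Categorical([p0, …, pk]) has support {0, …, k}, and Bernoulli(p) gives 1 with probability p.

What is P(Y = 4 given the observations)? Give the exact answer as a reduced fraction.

P(Y = 4 | obs) = 37/140

Enumerate traces; 24 have nonzero weight after conditioning:
  (X=1, Z=0, W=0, Y=5) weight 1/280
  (X=1, Z=0, W=1, Y=4) weight 1/140
  (X=1, Z=0, W=2, Y=3) weight 3/280
  (X=1, Z=0, W=3, Y=2) weight 1/280
  (X=1, Z=1, W=0, Y=5) weight 3/160
  (X=1, Z=1, W=1, Y=4) weight 3/160
  (X=1, Z=1, W=2, Y=3) weight 3/160
  (X=1, Z=1, W=3, Y=2) weight 3/160
  … 16 more
Group by Y:
  weight(Y=2) = 29/560
  weight(Y=3) = 9/112
  weight(Y=4) = 37/560
  weight(Y=5) = 29/560
Total weight = 29/560 + 9/112 + 37/560 + 29/560 = 1/4
P(Y=2 | obs) = 29/560 / 1/4 = 29/140
P(Y=3 | obs) = 9/112 / 1/4 = 9/28
P(Y=4 | obs) = 37/560 / 1/4 = 37/140
P(Y=5 | obs) = 29/560 / 1/4 = 29/140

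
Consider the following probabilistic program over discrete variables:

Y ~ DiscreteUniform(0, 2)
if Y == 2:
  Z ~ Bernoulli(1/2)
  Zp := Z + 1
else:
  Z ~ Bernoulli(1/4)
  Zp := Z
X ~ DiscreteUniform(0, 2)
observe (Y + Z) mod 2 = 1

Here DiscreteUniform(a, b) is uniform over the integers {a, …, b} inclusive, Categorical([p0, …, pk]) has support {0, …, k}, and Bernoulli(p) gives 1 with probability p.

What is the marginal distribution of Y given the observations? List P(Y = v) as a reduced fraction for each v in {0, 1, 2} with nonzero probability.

P(Y=0) = 1/6, P(Y=1) = 1/2, P(Y=2) = 1/3

Enumerate traces; 9 have nonzero weight after conditioning:
  (Y=0, Z=1, X=0) weight 1/36
  (Y=0, Z=1, X=1) weight 1/36
  (Y=0, Z=1, X=2) weight 1/36
  (Y=1, Z=0, X=0) weight 1/12
  (Y=1, Z=0, X=1) weight 1/12
  (Y=1, Z=0, X=2) weight 1/12
  (Y=2, Z=1, X=0) weight 1/18
  (Y=2, Z=1, X=1) weight 1/18
  … 1 more
Group by Y:
  weight(Y=0) = 1/12
  weight(Y=1) = 1/4
  weight(Y=2) = 1/6
Total weight = 1/12 + 1/4 + 1/6 = 1/2
P(Y=0 | obs) = 1/12 / 1/2 = 1/6
P(Y=1 | obs) = 1/4 / 1/2 = 1/2
P(Y=2 | obs) = 1/6 / 1/2 = 1/3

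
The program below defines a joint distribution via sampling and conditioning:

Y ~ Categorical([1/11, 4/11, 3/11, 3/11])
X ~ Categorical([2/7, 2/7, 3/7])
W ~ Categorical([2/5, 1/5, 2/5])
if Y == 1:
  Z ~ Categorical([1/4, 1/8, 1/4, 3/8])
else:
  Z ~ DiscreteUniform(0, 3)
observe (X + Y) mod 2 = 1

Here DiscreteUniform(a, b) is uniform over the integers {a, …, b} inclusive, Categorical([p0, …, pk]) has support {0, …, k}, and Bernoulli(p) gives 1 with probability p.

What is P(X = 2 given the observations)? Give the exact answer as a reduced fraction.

Enumerate traces; 72 have nonzero weight after conditioning:
  (Y=0, X=1, W=0, Z=0) weight 1/385
  (Y=0, X=1, W=0, Z=1) weight 1/385
  (Y=0, X=1, W=0, Z=2) weight 1/385
  (Y=0, X=1, W=0, Z=3) weight 1/385
  (Y=0, X=1, W=1, Z=0) weight 1/770
  (Y=0, X=1, W=1, Z=1) weight 1/770
  (Y=0, X=1, W=1, Z=2) weight 1/770
  (Y=0, X=1, W=1, Z=3) weight 1/770
  (Y=1, X=0, W=0, Z=0) weight 4/385
  (Y=1, X=2, W=0, Z=0) weight 6/385
  … 62 more
Group by X:
  weight(X=0) = 2/11
  weight(X=1) = 8/77
  weight(X=2) = 3/11
Total weight = 2/11 + 8/77 + 3/11 = 43/77
P(X=0 | obs) = 2/11 / 43/77 = 14/43
P(X=1 | obs) = 8/77 / 43/77 = 8/43
P(X=2 | obs) = 3/11 / 43/77 = 21/43

P(X = 2 | obs) = 21/43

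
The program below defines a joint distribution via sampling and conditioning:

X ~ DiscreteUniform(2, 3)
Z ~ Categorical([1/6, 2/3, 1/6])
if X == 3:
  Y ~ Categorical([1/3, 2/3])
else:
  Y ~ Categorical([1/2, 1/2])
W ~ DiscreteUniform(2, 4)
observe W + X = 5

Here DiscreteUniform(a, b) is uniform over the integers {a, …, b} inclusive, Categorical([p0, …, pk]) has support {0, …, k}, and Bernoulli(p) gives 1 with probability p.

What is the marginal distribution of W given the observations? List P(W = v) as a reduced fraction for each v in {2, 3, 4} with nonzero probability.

Enumerate traces; 12 have nonzero weight after conditioning:
  (X=2, Z=0, Y=0, W=3) weight 1/72
  (X=2, Z=0, Y=1, W=3) weight 1/72
  (X=2, Z=1, Y=0, W=3) weight 1/18
  (X=2, Z=1, Y=1, W=3) weight 1/18
  (X=2, Z=2, Y=0, W=3) weight 1/72
  (X=2, Z=2, Y=1, W=3) weight 1/72
  (X=3, Z=0, Y=0, W=2) weight 1/108
  (X=3, Z=0, Y=1, W=2) weight 1/54
  … 4 more
Group by W:
  weight(W=2) = 1/6
  weight(W=3) = 1/6
Total weight = 1/6 + 1/6 = 1/3
P(W=2 | obs) = 1/6 / 1/3 = 1/2
P(W=3 | obs) = 1/6 / 1/3 = 1/2

P(W=2) = 1/2, P(W=3) = 1/2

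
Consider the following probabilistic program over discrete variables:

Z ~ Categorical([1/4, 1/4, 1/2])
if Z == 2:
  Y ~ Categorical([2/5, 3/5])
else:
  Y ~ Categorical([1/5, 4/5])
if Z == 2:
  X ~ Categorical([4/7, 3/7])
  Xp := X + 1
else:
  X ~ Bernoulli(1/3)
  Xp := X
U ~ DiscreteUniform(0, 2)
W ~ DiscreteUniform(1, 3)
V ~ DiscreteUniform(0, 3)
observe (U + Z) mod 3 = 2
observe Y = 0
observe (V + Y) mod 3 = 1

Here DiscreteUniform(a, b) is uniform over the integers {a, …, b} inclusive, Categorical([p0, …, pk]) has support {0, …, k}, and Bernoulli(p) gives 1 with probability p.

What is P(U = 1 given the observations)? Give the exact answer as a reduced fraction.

P(U = 1 | obs) = 1/6

Enumerate traces; 18 have nonzero weight after conditioning:
  (Z=0, Y=0, X=0, U=2, W=1, V=1) weight 1/1080
  (Z=0, Y=0, X=0, U=2, W=2, V=1) weight 1/1080
  (Z=0, Y=0, X=0, U=2, W=3, V=1) weight 1/1080
  (Z=0, Y=0, X=1, U=2, W=1, V=1) weight 1/2160
  (Z=0, Y=0, X=1, U=2, W=2, V=1) weight 1/2160
  (Z=0, Y=0, X=1, U=2, W=3, V=1) weight 1/2160
  (Z=1, Y=0, X=0, U=1, W=1, V=1) weight 1/1080
  (Z=1, Y=0, X=0, U=1, W=2, V=1) weight 1/1080
  (Z=2, Y=0, X=0, U=0, W=1, V=1) weight 1/315
  … 9 more
Group by U:
  weight(U=0) = 1/60
  weight(U=1) = 1/240
  weight(U=2) = 1/240
Total weight = 1/60 + 1/240 + 1/240 = 1/40
P(U=0 | obs) = 1/60 / 1/40 = 2/3
P(U=1 | obs) = 1/240 / 1/40 = 1/6
P(U=2 | obs) = 1/240 / 1/40 = 1/6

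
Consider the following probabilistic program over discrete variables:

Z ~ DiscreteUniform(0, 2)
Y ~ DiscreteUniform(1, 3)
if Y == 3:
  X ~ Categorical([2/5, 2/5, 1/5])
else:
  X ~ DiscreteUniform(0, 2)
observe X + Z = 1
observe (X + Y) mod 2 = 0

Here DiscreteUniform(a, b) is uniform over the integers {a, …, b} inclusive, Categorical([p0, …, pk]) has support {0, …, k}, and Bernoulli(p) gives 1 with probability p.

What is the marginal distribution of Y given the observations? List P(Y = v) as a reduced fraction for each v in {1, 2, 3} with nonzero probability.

P(Y=1) = 5/16, P(Y=2) = 5/16, P(Y=3) = 3/8

Enumerate traces; 3 have nonzero weight after conditioning:
  (Z=0, Y=1, X=1) weight 1/27
  (Z=0, Y=3, X=1) weight 2/45
  (Z=1, Y=2, X=0) weight 1/27
Group by Y:
  weight(Y=1) = 1/27
  weight(Y=2) = 1/27
  weight(Y=3) = 2/45
Total weight = 1/27 + 1/27 + 2/45 = 16/135
P(Y=1 | obs) = 1/27 / 16/135 = 5/16
P(Y=2 | obs) = 1/27 / 16/135 = 5/16
P(Y=3 | obs) = 2/45 / 16/135 = 3/8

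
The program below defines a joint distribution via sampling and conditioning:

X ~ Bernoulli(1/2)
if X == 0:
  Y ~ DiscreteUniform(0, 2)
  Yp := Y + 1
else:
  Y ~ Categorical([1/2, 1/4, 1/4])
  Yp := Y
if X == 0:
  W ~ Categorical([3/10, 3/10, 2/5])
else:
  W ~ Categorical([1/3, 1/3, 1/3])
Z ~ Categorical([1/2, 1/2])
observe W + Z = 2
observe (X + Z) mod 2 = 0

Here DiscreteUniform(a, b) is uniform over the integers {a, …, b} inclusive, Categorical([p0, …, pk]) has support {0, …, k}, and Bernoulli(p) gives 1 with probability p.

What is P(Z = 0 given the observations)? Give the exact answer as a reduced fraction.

Enumerate traces; 6 have nonzero weight after conditioning:
  (X=0, Y=0, W=2, Z=0) weight 1/30
  (X=0, Y=1, W=2, Z=0) weight 1/30
  (X=0, Y=2, W=2, Z=0) weight 1/30
  (X=1, Y=0, W=1, Z=1) weight 1/24
  (X=1, Y=1, W=1, Z=1) weight 1/48
  (X=1, Y=2, W=1, Z=1) weight 1/48
Group by Z:
  weight(Z=0) = 1/10
  weight(Z=1) = 1/12
Total weight = 1/10 + 1/12 = 11/60
P(Z=0 | obs) = 1/10 / 11/60 = 6/11
P(Z=1 | obs) = 1/12 / 11/60 = 5/11

P(Z = 0 | obs) = 6/11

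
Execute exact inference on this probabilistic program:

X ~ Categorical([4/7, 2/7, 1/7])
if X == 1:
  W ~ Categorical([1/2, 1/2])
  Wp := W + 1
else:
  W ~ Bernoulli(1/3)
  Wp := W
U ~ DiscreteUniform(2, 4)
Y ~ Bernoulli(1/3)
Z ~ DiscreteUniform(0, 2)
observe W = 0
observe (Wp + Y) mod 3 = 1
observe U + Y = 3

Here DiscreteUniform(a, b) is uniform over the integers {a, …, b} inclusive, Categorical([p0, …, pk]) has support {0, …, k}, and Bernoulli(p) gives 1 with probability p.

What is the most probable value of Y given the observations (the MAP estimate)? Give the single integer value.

argmax_v P(Y = v | obs) = 1

Enumerate traces; 9 have nonzero weight after conditioning:
  (X=0, W=0, U=2, Y=1, Z=0) weight 8/567
  (X=0, W=0, U=2, Y=1, Z=1) weight 8/567
  (X=0, W=0, U=2, Y=1, Z=2) weight 8/567
  (X=1, W=0, U=3, Y=0, Z=0) weight 2/189
  (X=1, W=0, U=3, Y=0, Z=1) weight 2/189
  (X=1, W=0, U=3, Y=0, Z=2) weight 2/189
  (X=2, W=0, U=2, Y=1, Z=0) weight 2/567
  (X=2, W=0, U=2, Y=1, Z=1) weight 2/567
  … 1 more
Group by Y:
  weight(Y=0) = 2/63
  weight(Y=1) = 10/189
Total weight = 2/63 + 10/189 = 16/189
P(Y=0 | obs) = 2/63 / 16/189 = 3/8
P(Y=1 | obs) = 10/189 / 16/189 = 5/8
argmax = 1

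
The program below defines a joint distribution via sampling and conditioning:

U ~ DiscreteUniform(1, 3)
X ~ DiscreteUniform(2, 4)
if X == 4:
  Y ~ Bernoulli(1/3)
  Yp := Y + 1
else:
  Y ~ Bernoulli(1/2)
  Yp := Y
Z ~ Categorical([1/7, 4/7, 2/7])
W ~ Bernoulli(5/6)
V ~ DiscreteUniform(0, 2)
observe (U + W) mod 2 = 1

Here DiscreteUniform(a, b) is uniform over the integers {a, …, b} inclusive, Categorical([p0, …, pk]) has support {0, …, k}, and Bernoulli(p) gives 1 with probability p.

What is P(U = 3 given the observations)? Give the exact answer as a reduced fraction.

Enumerate traces; 162 have nonzero weight after conditioning:
  (U=1, X=2, Y=0, Z=0, W=0, V=0) weight 1/2268
  (U=1, X=2, Y=0, Z=0, W=0, V=1) weight 1/2268
  (U=1, X=2, Y=0, Z=0, W=0, V=2) weight 1/2268
  (U=1, X=2, Y=0, Z=1, W=0, V=0) weight 1/567
  (U=1, X=2, Y=0, Z=1, W=0, V=1) weight 1/567
  (U=1, X=2, Y=0, Z=1, W=0, V=2) weight 1/567
  (U=1, X=2, Y=0, Z=2, W=0, V=0) weight 1/1134
  (U=1, X=2, Y=0, Z=2, W=0, V=1) weight 1/1134
  (U=2, X=2, Y=0, Z=0, W=1, V=0) weight 5/2268
  (U=3, X=2, Y=0, Z=0, W=0, V=0) weight 1/2268
  … 152 more
Group by U:
  weight(U=1) = 1/18
  weight(U=2) = 5/18
  weight(U=3) = 1/18
Total weight = 1/18 + 5/18 + 1/18 = 7/18
P(U=1 | obs) = 1/18 / 7/18 = 1/7
P(U=2 | obs) = 5/18 / 7/18 = 5/7
P(U=3 | obs) = 1/18 / 7/18 = 1/7

P(U = 3 | obs) = 1/7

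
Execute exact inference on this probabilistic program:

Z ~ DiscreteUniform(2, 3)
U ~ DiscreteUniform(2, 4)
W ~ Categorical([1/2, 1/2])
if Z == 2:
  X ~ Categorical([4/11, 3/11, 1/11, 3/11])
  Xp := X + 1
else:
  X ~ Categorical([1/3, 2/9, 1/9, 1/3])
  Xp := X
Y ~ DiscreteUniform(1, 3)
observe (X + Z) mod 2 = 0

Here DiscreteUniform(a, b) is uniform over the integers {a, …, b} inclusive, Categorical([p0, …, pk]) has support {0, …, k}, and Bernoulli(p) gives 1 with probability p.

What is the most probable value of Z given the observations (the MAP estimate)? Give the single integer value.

Enumerate traces; 72 have nonzero weight after conditioning:
  (Z=2, U=2, W=0, X=0, Y=1) weight 1/99
  (Z=2, U=2, W=0, X=0, Y=2) weight 1/99
  (Z=2, U=2, W=0, X=0, Y=3) weight 1/99
  (Z=2, U=2, W=0, X=2, Y=1) weight 1/396
  (Z=2, U=2, W=0, X=2, Y=2) weight 1/396
  (Z=2, U=2, W=0, X=2, Y=3) weight 1/396
  (Z=2, U=2, W=1, X=0, Y=1) weight 1/99
  (Z=2, U=2, W=1, X=0, Y=2) weight 1/99
  (Z=3, U=2, W=0, X=1, Y=1) weight 1/162
  … 63 more
Group by Z:
  weight(Z=2) = 5/22
  weight(Z=3) = 5/18
Total weight = 5/22 + 5/18 = 50/99
P(Z=2 | obs) = 5/22 / 50/99 = 9/20
P(Z=3 | obs) = 5/18 / 50/99 = 11/20
argmax = 3

argmax_v P(Z = v | obs) = 3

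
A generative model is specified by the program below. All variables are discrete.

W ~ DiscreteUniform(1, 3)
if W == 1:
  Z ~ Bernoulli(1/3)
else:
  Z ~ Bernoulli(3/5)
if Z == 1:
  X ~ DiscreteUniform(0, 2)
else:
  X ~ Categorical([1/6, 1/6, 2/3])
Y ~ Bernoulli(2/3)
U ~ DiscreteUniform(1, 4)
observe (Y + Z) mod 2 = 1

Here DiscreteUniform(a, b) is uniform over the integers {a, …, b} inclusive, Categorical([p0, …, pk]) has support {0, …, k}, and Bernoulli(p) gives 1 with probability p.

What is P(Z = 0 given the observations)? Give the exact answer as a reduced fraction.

P(Z = 0 | obs) = 44/67

Enumerate traces; 72 have nonzero weight after conditioning:
  (W=1, Z=0, X=0, Y=1, U=1) weight 1/162
  (W=1, Z=0, X=0, Y=1, U=2) weight 1/162
  (W=1, Z=0, X=0, Y=1, U=3) weight 1/162
  (W=1, Z=0, X=0, Y=1, U=4) weight 1/162
  (W=1, Z=0, X=1, Y=1, U=1) weight 1/162
  (W=1, Z=0, X=1, Y=1, U=2) weight 1/162
  (W=1, Z=0, X=1, Y=1, U=3) weight 1/162
  (W=1, Z=0, X=1, Y=1, U=4) weight 1/162
  (W=1, Z=1, X=0, Y=0, U=1) weight 1/324
  … 63 more
Group by Z:
  weight(Z=0) = 44/135
  weight(Z=1) = 23/135
Total weight = 44/135 + 23/135 = 67/135
P(Z=0 | obs) = 44/135 / 67/135 = 44/67
P(Z=1 | obs) = 23/135 / 67/135 = 23/67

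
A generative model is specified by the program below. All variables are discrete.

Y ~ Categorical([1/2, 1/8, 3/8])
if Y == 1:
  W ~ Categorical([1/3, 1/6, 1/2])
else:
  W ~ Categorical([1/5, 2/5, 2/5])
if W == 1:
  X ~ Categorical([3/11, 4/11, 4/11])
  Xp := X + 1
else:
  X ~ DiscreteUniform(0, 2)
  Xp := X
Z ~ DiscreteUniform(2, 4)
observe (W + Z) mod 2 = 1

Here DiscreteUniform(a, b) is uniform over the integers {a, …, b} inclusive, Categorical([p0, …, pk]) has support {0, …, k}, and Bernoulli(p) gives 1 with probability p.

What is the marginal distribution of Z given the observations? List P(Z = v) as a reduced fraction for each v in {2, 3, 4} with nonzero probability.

Enumerate traces; 36 have nonzero weight after conditioning:
  (Y=0, W=0, X=0, Z=3) weight 1/90
  (Y=0, W=0, X=1, Z=3) weight 1/90
  (Y=0, W=0, X=2, Z=3) weight 1/90
  (Y=0, W=1, X=0, Z=2) weight 1/55
  (Y=0, W=1, X=0, Z=4) weight 1/55
  (Y=0, W=1, X=1, Z=2) weight 4/165
  (Y=0, W=1, X=1, Z=4) weight 4/165
  (Y=0, W=1, X=2, Z=2) weight 4/165
  … 28 more
Group by Z:
  weight(Z=2) = 89/720
  weight(Z=3) = 151/720
  weight(Z=4) = 89/720
Total weight = 89/720 + 151/720 + 89/720 = 329/720
P(Z=2 | obs) = 89/720 / 329/720 = 89/329
P(Z=3 | obs) = 151/720 / 329/720 = 151/329
P(Z=4 | obs) = 89/720 / 329/720 = 89/329

P(Z=2) = 89/329, P(Z=3) = 151/329, P(Z=4) = 89/329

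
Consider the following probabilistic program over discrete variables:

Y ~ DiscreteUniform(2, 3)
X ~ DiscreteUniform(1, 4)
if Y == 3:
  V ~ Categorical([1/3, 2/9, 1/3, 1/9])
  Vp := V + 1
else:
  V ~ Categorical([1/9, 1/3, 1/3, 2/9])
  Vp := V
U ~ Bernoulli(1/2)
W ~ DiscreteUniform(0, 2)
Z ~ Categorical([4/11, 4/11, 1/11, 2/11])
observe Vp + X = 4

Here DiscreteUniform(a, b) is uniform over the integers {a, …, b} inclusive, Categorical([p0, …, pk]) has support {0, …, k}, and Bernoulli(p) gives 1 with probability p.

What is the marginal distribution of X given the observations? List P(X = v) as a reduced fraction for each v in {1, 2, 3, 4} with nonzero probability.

Enumerate traces; 168 have nonzero weight after conditioning:
  (Y=2, X=1, V=3, U=0, W=0, Z=0) weight 1/594
  (Y=2, X=1, V=3, U=0, W=0, Z=1) weight 1/594
  (Y=2, X=1, V=3, U=0, W=0, Z=2) weight 1/2376
  (Y=2, X=1, V=3, U=0, W=0, Z=3) weight 1/1188
  (Y=2, X=1, V=3, U=0, W=1, Z=0) weight 1/594
  (Y=2, X=1, V=3, U=0, W=1, Z=1) weight 1/594
  (Y=2, X=1, V=3, U=0, W=1, Z=2) weight 1/2376
  (Y=2, X=1, V=3, U=0, W=1, Z=3) weight 1/1188
  (Y=2, X=2, V=2, U=0, W=0, Z=0) weight 1/396
  (Y=2, X=3, V=1, U=0, W=0, Z=0) weight 1/396
  … 158 more
Group by X:
  weight(X=1) = 5/72
  weight(X=2) = 5/72
  weight(X=3) = 1/12
  weight(X=4) = 1/72
Total weight = 5/72 + 5/72 + 1/12 + 1/72 = 17/72
P(X=1 | obs) = 5/72 / 17/72 = 5/17
P(X=2 | obs) = 5/72 / 17/72 = 5/17
P(X=3 | obs) = 1/12 / 17/72 = 6/17
P(X=4 | obs) = 1/72 / 17/72 = 1/17

P(X=1) = 5/17, P(X=2) = 5/17, P(X=3) = 6/17, P(X=4) = 1/17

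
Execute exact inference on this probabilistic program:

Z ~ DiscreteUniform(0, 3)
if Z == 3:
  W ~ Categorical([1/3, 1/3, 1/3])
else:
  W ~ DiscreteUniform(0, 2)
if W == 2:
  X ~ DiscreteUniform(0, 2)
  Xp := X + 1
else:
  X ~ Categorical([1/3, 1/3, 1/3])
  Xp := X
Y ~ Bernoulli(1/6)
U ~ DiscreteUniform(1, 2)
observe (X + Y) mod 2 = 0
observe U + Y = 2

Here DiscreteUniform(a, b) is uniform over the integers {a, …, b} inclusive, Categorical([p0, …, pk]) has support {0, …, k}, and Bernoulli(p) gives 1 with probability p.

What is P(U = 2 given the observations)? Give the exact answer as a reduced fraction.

Enumerate traces; 36 have nonzero weight after conditioning:
  (Z=0, W=0, X=0, Y=0, U=2) weight 5/432
  (Z=0, W=0, X=1, Y=1, U=1) weight 1/432
  (Z=0, W=0, X=2, Y=0, U=2) weight 5/432
  (Z=0, W=1, X=0, Y=0, U=2) weight 5/432
  (Z=0, W=1, X=1, Y=1, U=1) weight 1/432
  (Z=0, W=1, X=2, Y=0, U=2) weight 5/432
  (Z=0, W=2, X=0, Y=0, U=2) weight 5/432
  (Z=0, W=2, X=1, Y=1, U=1) weight 1/432
  … 28 more
Group by U:
  weight(U=1) = 1/36
  weight(U=2) = 5/18
Total weight = 1/36 + 5/18 = 11/36
P(U=1 | obs) = 1/36 / 11/36 = 1/11
P(U=2 | obs) = 5/18 / 11/36 = 10/11

P(U = 2 | obs) = 10/11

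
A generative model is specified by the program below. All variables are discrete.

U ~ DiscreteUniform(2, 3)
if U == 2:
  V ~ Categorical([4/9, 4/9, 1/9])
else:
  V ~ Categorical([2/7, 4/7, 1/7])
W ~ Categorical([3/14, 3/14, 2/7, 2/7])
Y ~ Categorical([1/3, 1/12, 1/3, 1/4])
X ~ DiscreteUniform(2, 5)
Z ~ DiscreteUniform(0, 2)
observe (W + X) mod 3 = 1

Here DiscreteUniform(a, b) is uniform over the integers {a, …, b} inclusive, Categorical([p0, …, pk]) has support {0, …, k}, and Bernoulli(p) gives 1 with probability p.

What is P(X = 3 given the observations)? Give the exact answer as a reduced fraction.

P(X = 3 | obs) = 1/6

Enumerate traces; 360 have nonzero weight after conditioning:
  (U=2, V=0, W=0, Y=0, X=4, Z=0) weight 1/756
  (U=2, V=0, W=0, Y=0, X=4, Z=1) weight 1/756
  (U=2, V=0, W=0, Y=0, X=4, Z=2) weight 1/756
  (U=2, V=0, W=0, Y=1, X=4, Z=0) weight 1/3024
  (U=2, V=0, W=0, Y=1, X=4, Z=1) weight 1/3024
  (U=2, V=0, W=0, Y=1, X=4, Z=2) weight 1/3024
  (U=2, V=0, W=0, Y=2, X=4, Z=0) weight 1/756
  (U=2, V=0, W=0, Y=2, X=4, Z=1) weight 1/756
  (U=2, V=0, W=1, Y=0, X=3, Z=0) weight 1/756
  (U=2, V=0, W=2, Y=0, X=2, Z=0) weight 1/567
  … 350 more
Group by X:
  weight(X=2) = 1/14
  weight(X=3) = 3/56
  weight(X=4) = 1/8
  weight(X=5) = 1/14
Total weight = 1/14 + 3/56 + 1/8 + 1/14 = 9/28
P(X=2 | obs) = 1/14 / 9/28 = 2/9
P(X=3 | obs) = 3/56 / 9/28 = 1/6
P(X=4 | obs) = 1/8 / 9/28 = 7/18
P(X=5 | obs) = 1/14 / 9/28 = 2/9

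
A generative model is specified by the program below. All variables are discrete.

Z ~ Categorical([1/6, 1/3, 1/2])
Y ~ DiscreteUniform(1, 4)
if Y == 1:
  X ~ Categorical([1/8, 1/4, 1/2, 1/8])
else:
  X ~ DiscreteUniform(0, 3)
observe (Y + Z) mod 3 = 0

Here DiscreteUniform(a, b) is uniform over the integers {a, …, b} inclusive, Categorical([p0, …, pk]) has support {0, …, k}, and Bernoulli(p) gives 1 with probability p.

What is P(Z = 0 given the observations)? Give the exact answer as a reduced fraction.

P(Z = 0 | obs) = 1/9

Enumerate traces; 16 have nonzero weight after conditioning:
  (Z=0, Y=3, X=0) weight 1/96
  (Z=0, Y=3, X=1) weight 1/96
  (Z=0, Y=3, X=2) weight 1/96
  (Z=0, Y=3, X=3) weight 1/96
  (Z=1, Y=2, X=0) weight 1/48
  (Z=1, Y=2, X=1) weight 1/48
  (Z=1, Y=2, X=2) weight 1/48
  (Z=1, Y=2, X=3) weight 1/48
  (Z=2, Y=1, X=0) weight 1/64
  … 7 more
Group by Z:
  weight(Z=0) = 1/24
  weight(Z=1) = 1/12
  weight(Z=2) = 1/4
Total weight = 1/24 + 1/12 + 1/4 = 3/8
P(Z=0 | obs) = 1/24 / 3/8 = 1/9
P(Z=1 | obs) = 1/12 / 3/8 = 2/9
P(Z=2 | obs) = 1/4 / 3/8 = 2/3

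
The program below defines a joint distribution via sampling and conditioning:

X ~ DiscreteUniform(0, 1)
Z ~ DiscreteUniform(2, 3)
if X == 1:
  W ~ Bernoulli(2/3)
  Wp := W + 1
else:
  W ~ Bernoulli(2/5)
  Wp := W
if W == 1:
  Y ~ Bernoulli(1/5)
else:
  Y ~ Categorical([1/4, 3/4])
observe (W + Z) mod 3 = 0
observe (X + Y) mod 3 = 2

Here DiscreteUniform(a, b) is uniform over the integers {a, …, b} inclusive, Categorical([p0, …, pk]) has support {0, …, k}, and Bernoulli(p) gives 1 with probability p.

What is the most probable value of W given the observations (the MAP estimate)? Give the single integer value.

Enumerate traces; 2 have nonzero weight after conditioning:
  (X=1, Z=2, W=1, Y=1) weight 1/30
  (X=1, Z=3, W=0, Y=1) weight 1/16
Group by W:
  weight(W=0) = 1/16
  weight(W=1) = 1/30
Total weight = 1/16 + 1/30 = 23/240
P(W=0 | obs) = 1/16 / 23/240 = 15/23
P(W=1 | obs) = 1/30 / 23/240 = 8/23
argmax = 0

argmax_v P(W = v | obs) = 0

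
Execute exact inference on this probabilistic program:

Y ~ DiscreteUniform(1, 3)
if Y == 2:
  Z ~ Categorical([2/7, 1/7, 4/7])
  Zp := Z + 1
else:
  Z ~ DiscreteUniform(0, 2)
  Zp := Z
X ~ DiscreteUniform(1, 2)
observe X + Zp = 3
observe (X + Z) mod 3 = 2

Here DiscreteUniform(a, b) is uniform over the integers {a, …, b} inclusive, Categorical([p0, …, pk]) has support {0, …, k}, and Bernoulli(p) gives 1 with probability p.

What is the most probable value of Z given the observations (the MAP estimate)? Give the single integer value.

Enumerate traces; 2 have nonzero weight after conditioning:
  (Y=2, Z=0, X=2) weight 1/21
  (Y=2, Z=1, X=1) weight 1/42
Group by Z:
  weight(Z=0) = 1/21
  weight(Z=1) = 1/42
Total weight = 1/21 + 1/42 = 1/14
P(Z=0 | obs) = 1/21 / 1/14 = 2/3
P(Z=1 | obs) = 1/42 / 1/14 = 1/3
argmax = 0

argmax_v P(Z = v | obs) = 0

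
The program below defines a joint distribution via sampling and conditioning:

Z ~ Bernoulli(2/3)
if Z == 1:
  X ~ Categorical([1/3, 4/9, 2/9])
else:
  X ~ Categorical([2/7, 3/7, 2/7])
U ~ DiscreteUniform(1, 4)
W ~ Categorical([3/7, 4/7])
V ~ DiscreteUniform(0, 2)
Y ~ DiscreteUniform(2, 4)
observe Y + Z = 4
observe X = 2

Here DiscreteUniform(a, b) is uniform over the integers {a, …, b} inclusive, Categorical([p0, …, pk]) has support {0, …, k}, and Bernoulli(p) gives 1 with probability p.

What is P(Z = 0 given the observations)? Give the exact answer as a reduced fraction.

Enumerate traces; 48 have nonzero weight after conditioning:
  (Z=0, X=2, U=1, W=0, V=0, Y=4) weight 1/882
  (Z=0, X=2, U=1, W=0, V=1, Y=4) weight 1/882
  (Z=0, X=2, U=1, W=0, V=2, Y=4) weight 1/882
  (Z=0, X=2, U=1, W=1, V=0, Y=4) weight 2/1323
  (Z=0, X=2, U=1, W=1, V=1, Y=4) weight 2/1323
  (Z=0, X=2, U=1, W=1, V=2, Y=4) weight 2/1323
  (Z=0, X=2, U=2, W=0, V=0, Y=4) weight 1/882
  (Z=0, X=2, U=2, W=0, V=1, Y=4) weight 1/882
  (Z=1, X=2, U=1, W=0, V=0, Y=3) weight 1/567
  … 39 more
Group by Z:
  weight(Z=0) = 2/63
  weight(Z=1) = 4/81
Total weight = 2/63 + 4/81 = 46/567
P(Z=0 | obs) = 2/63 / 46/567 = 9/23
P(Z=1 | obs) = 4/81 / 46/567 = 14/23

P(Z = 0 | obs) = 9/23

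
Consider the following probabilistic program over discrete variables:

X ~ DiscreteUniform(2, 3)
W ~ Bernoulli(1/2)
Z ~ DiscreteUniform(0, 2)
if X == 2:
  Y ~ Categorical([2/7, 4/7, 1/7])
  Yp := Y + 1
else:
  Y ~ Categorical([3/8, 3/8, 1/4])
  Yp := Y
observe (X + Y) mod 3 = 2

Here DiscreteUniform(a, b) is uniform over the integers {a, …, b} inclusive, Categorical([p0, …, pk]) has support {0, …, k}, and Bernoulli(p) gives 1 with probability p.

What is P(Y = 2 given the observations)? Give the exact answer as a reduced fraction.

Enumerate traces; 12 have nonzero weight after conditioning:
  (X=2, W=0, Z=0, Y=0) weight 1/42
  (X=2, W=0, Z=1, Y=0) weight 1/42
  (X=2, W=0, Z=2, Y=0) weight 1/42
  (X=2, W=1, Z=0, Y=0) weight 1/42
  (X=2, W=1, Z=1, Y=0) weight 1/42
  (X=2, W=1, Z=2, Y=0) weight 1/42
  (X=3, W=0, Z=0, Y=2) weight 1/48
  (X=3, W=0, Z=1, Y=2) weight 1/48
  … 4 more
Group by Y:
  weight(Y=0) = 1/7
  weight(Y=2) = 1/8
Total weight = 1/7 + 1/8 = 15/56
P(Y=0 | obs) = 1/7 / 15/56 = 8/15
P(Y=2 | obs) = 1/8 / 15/56 = 7/15

P(Y = 2 | obs) = 7/15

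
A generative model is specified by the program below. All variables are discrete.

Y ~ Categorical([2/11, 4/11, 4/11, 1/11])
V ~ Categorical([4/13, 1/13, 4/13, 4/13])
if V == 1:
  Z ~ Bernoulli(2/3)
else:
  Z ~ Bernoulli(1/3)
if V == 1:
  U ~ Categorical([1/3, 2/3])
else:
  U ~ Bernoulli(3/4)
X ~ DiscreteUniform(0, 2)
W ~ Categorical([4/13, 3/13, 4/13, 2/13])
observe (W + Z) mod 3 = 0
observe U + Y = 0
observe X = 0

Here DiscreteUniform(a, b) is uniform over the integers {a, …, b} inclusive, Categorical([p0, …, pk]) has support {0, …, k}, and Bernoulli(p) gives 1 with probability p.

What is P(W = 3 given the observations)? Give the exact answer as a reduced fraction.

P(W = 3 | obs) = 19/79

Enumerate traces; 12 have nonzero weight after conditioning:
  (Y=0, V=0, Z=0, U=0, X=0, W=0) weight 16/16731
  (Y=0, V=0, Z=0, U=0, X=0, W=3) weight 8/16731
  (Y=0, V=0, Z=1, U=0, X=0, W=2) weight 8/16731
  (Y=0, V=1, Z=0, U=0, X=0, W=0) weight 8/50193
  (Y=0, V=1, Z=0, U=0, X=0, W=3) weight 4/50193
  (Y=0, V=1, Z=1, U=0, X=0, W=2) weight 16/50193
  (Y=0, V=2, Z=0, U=0, X=0, W=0) weight 16/16731
  (Y=0, V=2, Z=0, U=0, X=0, W=3) weight 8/16731
  … 4 more
Group by W:
  weight(W=0) = 152/50193
  weight(W=2) = 8/4563
  weight(W=3) = 76/50193
Total weight = 152/50193 + 8/4563 + 76/50193 = 316/50193
P(W=0 | obs) = 152/50193 / 316/50193 = 38/79
P(W=2 | obs) = 8/4563 / 316/50193 = 22/79
P(W=3 | obs) = 76/50193 / 316/50193 = 19/79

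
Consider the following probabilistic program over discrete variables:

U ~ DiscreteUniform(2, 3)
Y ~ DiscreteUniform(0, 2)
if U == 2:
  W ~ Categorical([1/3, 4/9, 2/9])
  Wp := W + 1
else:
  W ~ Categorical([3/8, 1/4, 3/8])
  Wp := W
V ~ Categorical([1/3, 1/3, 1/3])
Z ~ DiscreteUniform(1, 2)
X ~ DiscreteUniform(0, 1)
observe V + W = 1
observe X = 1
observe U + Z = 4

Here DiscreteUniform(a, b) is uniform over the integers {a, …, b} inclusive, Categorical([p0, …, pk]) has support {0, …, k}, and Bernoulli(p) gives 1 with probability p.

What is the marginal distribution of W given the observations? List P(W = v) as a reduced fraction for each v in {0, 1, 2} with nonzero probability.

Enumerate traces; 12 have nonzero weight after conditioning:
  (U=2, Y=0, W=0, V=1, Z=2, X=1) weight 1/216
  (U=2, Y=0, W=1, V=0, Z=2, X=1) weight 1/162
  (U=2, Y=1, W=0, V=1, Z=2, X=1) weight 1/216
  (U=2, Y=1, W=1, V=0, Z=2, X=1) weight 1/162
  (U=2, Y=2, W=0, V=1, Z=2, X=1) weight 1/216
  (U=2, Y=2, W=1, V=0, Z=2, X=1) weight 1/162
  (U=3, Y=0, W=0, V=1, Z=1, X=1) weight 1/192
  (U=3, Y=0, W=1, V=0, Z=1, X=1) weight 1/288
  … 4 more
Group by W:
  weight(W=0) = 17/576
  weight(W=1) = 25/864
Total weight = 17/576 + 25/864 = 101/1728
P(W=0 | obs) = 17/576 / 101/1728 = 51/101
P(W=1 | obs) = 25/864 / 101/1728 = 50/101

P(W=0) = 51/101, P(W=1) = 50/101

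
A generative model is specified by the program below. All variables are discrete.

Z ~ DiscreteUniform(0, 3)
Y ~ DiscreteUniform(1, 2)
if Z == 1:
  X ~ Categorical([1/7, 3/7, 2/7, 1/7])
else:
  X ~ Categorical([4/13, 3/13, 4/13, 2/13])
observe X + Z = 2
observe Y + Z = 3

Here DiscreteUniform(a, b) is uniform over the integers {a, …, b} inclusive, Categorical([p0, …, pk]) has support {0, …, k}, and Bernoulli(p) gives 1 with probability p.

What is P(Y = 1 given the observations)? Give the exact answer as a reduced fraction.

P(Y = 1 | obs) = 28/67

Enumerate traces; 2 have nonzero weight after conditioning:
  (Z=1, Y=2, X=1) weight 3/56
  (Z=2, Y=1, X=0) weight 1/26
Group by Y:
  weight(Y=1) = 1/26
  weight(Y=2) = 3/56
Total weight = 1/26 + 3/56 = 67/728
P(Y=1 | obs) = 1/26 / 67/728 = 28/67
P(Y=2 | obs) = 3/56 / 67/728 = 39/67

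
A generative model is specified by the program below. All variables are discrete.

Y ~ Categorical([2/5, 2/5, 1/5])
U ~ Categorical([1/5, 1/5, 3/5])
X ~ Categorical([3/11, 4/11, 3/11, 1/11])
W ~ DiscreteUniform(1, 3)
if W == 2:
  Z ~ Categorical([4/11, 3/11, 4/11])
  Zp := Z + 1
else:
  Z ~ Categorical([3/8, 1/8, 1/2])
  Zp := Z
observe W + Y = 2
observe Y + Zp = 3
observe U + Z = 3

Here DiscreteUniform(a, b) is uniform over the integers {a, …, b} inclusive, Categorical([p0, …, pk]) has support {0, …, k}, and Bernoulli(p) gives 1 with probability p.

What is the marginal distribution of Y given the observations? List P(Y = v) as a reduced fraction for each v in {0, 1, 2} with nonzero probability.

P(Y=0) = 8/19, P(Y=1) = 11/19

Enumerate traces; 8 have nonzero weight after conditioning:
  (Y=0, U=1, X=0, W=2, Z=2) weight 8/3025
  (Y=0, U=1, X=1, W=2, Z=2) weight 32/9075
  (Y=0, U=1, X=2, W=2, Z=2) weight 8/3025
  (Y=0, U=1, X=3, W=2, Z=2) weight 8/9075
  (Y=1, U=1, X=0, W=1, Z=2) weight 1/275
  (Y=1, U=1, X=1, W=1, Z=2) weight 4/825
  (Y=1, U=1, X=2, W=1, Z=2) weight 1/275
  (Y=1, U=1, X=3, W=1, Z=2) weight 1/825
Group by Y:
  weight(Y=0) = 8/825
  weight(Y=1) = 1/75
Total weight = 8/825 + 1/75 = 19/825
P(Y=0 | obs) = 8/825 / 19/825 = 8/19
P(Y=1 | obs) = 1/75 / 19/825 = 11/19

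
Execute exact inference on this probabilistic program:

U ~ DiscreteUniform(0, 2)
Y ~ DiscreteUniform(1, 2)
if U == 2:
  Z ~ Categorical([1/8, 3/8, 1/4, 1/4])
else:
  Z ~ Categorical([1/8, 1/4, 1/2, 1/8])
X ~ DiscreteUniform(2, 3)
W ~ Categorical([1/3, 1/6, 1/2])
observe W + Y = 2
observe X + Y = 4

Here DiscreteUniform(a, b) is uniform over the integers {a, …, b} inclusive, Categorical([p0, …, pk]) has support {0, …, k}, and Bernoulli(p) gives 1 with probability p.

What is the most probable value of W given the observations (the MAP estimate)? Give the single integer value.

argmax_v P(W = v | obs) = 0

Enumerate traces; 24 have nonzero weight after conditioning:
  (U=0, Y=1, Z=0, X=3, W=1) weight 1/576
  (U=0, Y=1, Z=1, X=3, W=1) weight 1/288
  (U=0, Y=1, Z=2, X=3, W=1) weight 1/144
  (U=0, Y=1, Z=3, X=3, W=1) weight 1/576
  (U=0, Y=2, Z=0, X=2, W=0) weight 1/288
  (U=0, Y=2, Z=1, X=2, W=0) weight 1/144
  (U=0, Y=2, Z=2, X=2, W=0) weight 1/72
  (U=0, Y=2, Z=3, X=2, W=0) weight 1/288
  … 16 more
Group by W:
  weight(W=0) = 1/12
  weight(W=1) = 1/24
Total weight = 1/12 + 1/24 = 1/8
P(W=0 | obs) = 1/12 / 1/8 = 2/3
P(W=1 | obs) = 1/24 / 1/8 = 1/3
argmax = 0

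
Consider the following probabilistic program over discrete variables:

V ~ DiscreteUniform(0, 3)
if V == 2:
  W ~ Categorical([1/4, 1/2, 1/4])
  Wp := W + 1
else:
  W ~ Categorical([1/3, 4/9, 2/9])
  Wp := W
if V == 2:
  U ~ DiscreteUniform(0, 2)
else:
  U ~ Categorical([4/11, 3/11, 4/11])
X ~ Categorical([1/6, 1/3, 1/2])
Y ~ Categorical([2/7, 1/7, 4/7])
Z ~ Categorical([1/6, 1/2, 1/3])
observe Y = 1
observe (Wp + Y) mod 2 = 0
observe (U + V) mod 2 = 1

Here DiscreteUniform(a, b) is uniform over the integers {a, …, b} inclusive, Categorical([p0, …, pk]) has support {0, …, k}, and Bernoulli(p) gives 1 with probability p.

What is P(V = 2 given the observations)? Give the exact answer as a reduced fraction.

Enumerate traces; 63 have nonzero weight after conditioning:
  (V=0, W=1, U=1, X=0, Y=1, Z=0) weight 1/8316
  (V=0, W=1, U=1, X=0, Y=1, Z=1) weight 1/2772
  (V=0, W=1, U=1, X=0, Y=1, Z=2) weight 1/4158
  (V=0, W=1, U=1, X=1, Y=1, Z=0) weight 1/4158
  (V=0, W=1, U=1, X=1, Y=1, Z=1) weight 1/1386
  (V=0, W=1, U=1, X=1, Y=1, Z=2) weight 1/2079
  (V=0, W=1, U=1, X=2, Y=1, Z=0) weight 1/2772
  (V=0, W=1, U=1, X=2, Y=1, Z=1) weight 1/924
  (V=1, W=1, U=0, X=0, Y=1, Z=0) weight 1/6237
  (V=2, W=0, U=1, X=0, Y=1, Z=0) weight 1/12096
  … 53 more
Group by V:
  weight(V=0) = 1/231
  weight(V=1) = 8/693
  weight(V=2) = 1/168
  weight(V=3) = 8/693
Total weight = 1/231 + 8/693 + 1/168 + 8/693 = 185/5544
P(V=0 | obs) = 1/231 / 185/5544 = 24/185
P(V=1 | obs) = 8/693 / 185/5544 = 64/185
P(V=2 | obs) = 1/168 / 185/5544 = 33/185
P(V=3 | obs) = 8/693 / 185/5544 = 64/185

P(V = 2 | obs) = 33/185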